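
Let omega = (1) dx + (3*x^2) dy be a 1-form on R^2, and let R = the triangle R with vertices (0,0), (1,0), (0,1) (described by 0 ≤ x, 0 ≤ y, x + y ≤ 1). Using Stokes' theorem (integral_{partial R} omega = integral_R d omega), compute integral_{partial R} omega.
integral_(partial R) omega = 1

Stokes: integral_partial_R omega = integral_R d omega with d omega = (∂Q/∂x - ∂P/∂y) dx ∧ dy.
  ∂Q/∂x = 6*x
  ∂P/∂y = 0
  integrand = ∂Q/∂x - ∂P/∂y = 6*x.
Integrating over R: integral_0^1 integral_0^{1-x} (6*x) dy dx = 1.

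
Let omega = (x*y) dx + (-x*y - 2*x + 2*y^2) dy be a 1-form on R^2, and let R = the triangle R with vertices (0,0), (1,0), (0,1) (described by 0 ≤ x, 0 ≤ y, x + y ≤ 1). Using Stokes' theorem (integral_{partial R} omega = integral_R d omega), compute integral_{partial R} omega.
integral_(partial R) omega = -4/3

Stokes: integral_partial_R omega = integral_R d omega with d omega = (∂Q/∂x - ∂P/∂y) dx ∧ dy.
  ∂Q/∂x = -y - 2
  ∂P/∂y = x
  integrand = ∂Q/∂x - ∂P/∂y = -x - y - 2.
Integrating over R: integral_0^1 integral_0^{1-x} (-x - y - 2) dy dx = -4/3.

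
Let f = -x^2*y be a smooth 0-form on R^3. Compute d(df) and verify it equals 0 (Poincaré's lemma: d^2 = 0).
d(df) = 0

Step 1: df = sum_i (∂f/∂x_i) dx_i = (-2*x*y) dx + (-x^2) dy + (0) dz.
Step 2: Apply d again. Using the 1-form formula, the coefficient of dx ∧ dy in d(df) is ∂^2 f/∂x ∂y - ∂^2 f/∂y ∂x = (-2*x) - (-2*x) = 0 (equality of mixed partials for smooth f).
Similarly for dx ∧ dz and dy ∧ dz — all coefficients vanish. So d(df) = 0.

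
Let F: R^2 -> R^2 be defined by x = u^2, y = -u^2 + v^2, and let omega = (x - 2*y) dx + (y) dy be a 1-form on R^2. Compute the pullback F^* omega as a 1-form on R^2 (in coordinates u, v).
F^* omega = (8*u^3 - 6*u*v^2) du + (2*v*(-u^2 + v^2)) dv

Using F^*(f dg) = (f ∘ F) d(g ∘ F), substitute each coordinate x_i by F_i(u, v) in f_i, and replace dx_i by d F_i = (∂F_i/∂u) du + (∂F_i/∂v) dv.
  For the x component: f_1(F) = 3*u^2 - 2*v^2; d F_1 = (2*u) du + (0) dv
  For the y component: f_2(F) = -u^2 + v^2; d F_2 = (-2*u) du + (2*v) dv
Combining and collecting du, dv coefficients:
  coeff of du: 8*u^3 - 6*u*v^2
  coeff of dv: 2*v*(-u^2 + v^2)
F^* omega = (8*u^3 - 6*u*v^2) du + (2*v*(-u^2 + v^2)) dv.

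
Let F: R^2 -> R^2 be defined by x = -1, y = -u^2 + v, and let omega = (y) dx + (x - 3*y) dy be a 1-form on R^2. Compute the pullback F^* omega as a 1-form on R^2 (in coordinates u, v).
F^* omega = (2*u*(-3*u^2 + 3*v + 1)) du + (3*u^2 - 3*v - 1) dv

Using F^*(f dg) = (f ∘ F) d(g ∘ F), substitute each coordinate x_i by F_i(u, v) in f_i, and replace dx_i by d F_i = (∂F_i/∂u) du + (∂F_i/∂v) dv.
  For the x component: f_1(F) = -u^2 + v; d F_1 = (0) du + (0) dv
  For the y component: f_2(F) = 3*u^2 - 3*v - 1; d F_2 = (-2*u) du + (1) dv
Combining and collecting du, dv coefficients:
  coeff of du: 2*u*(-3*u^2 + 3*v + 1)
  coeff of dv: 3*u^2 - 3*v - 1
F^* omega = (2*u*(-3*u^2 + 3*v + 1)) du + (3*u^2 - 3*v - 1) dv.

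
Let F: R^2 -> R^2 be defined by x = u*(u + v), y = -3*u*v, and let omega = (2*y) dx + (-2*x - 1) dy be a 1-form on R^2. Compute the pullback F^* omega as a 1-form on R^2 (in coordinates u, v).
F^* omega = (3*v*(1 - 2*u^2)) du + (6*u^3 + 3*u) dv

Using F^*(f dg) = (f ∘ F) d(g ∘ F), substitute each coordinate x_i by F_i(u, v) in f_i, and replace dx_i by d F_i = (∂F_i/∂u) du + (∂F_i/∂v) dv.
  For the x component: f_1(F) = -6*u*v; d F_1 = (2*u + v) du + (u) dv
  For the y component: f_2(F) = -2*u^2 - 2*u*v - 1; d F_2 = (-3*v) du + (-3*u) dv
Combining and collecting du, dv coefficients:
  coeff of du: 3*v*(1 - 2*u^2)
  coeff of dv: 6*u^3 + 3*u
F^* omega = (3*v*(1 - 2*u^2)) du + (6*u^3 + 3*u) dv.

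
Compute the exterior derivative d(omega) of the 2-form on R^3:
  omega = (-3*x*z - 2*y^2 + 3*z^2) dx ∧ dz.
d(omega) = (4*y) dx ∧ dy ∧ dz

For a 2-form omega = sum_{i<j} g_{ij} dx_i ∧ dx_j, the exterior derivative is
  d(omega) = sum_{i<j} d(g_{ij}) ∧ dx_i ∧ dx_j = sum_{i<j, k} (∂g_{ij}/∂x_k) dx_k ∧ dx_i ∧ dx_j.
Expand each term, using dx_k ∧ dx_i ∧ dx_j = sgn(permutation) dx_{(a)} ∧ dx_{(b)} ∧ dx_{(c)} with (a < b < c) sorted:
  d(-3*x*z - 2*y^2 + 3*z^2) includes (∂/∂y)(-3*x*z - 2*y^2 + 3*z^2) dy = (-4*y) dy, which multiplied by dx ∧ dz gives (4*y) dx ∧ dy ∧ dz
Collecting like 3-forms: d(omega) = (4*y) dx ∧ dy ∧ dz.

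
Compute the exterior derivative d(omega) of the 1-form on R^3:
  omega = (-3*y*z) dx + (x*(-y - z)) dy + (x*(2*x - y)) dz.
d(omega) = (-y + 2*z) dx ∧ dy + (4*x + 2*y) dx ∧ dz

For a 1-form omega = sum_i f_i dx_i, the exterior derivative is
  d(omega) = sum_{i < j} (∂f_j/∂x_i - ∂f_i/∂x_j) dx_i ∧ dx_j.
  coefficient of dx ∧ dy: ∂f_2/∂x - ∂f_1/∂y = ∂(x*(-y - z))/∂x - ∂(-3*y*z)/∂y = -y + 2*z
  coefficient of dx ∧ dz: ∂f_3/∂x - ∂f_1/∂z = ∂(x*(2*x - y))/∂x - ∂(-3*y*z)/∂z = 4*x + 2*y
Assembling: d(omega) = (-y + 2*z) dx ∧ dy + (4*x + 2*y) dx ∧ dz.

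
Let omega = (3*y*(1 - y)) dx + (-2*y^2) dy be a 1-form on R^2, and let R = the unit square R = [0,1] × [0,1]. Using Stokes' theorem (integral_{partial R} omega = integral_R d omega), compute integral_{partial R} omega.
integral_(partial R) omega = 0

Stokes: integral_partial_R omega = integral_R d omega with d omega = (∂Q/∂x - ∂P/∂y) dx ∧ dy.
  ∂Q/∂x = 0
  ∂P/∂y = 3 - 6*y
  integrand = ∂Q/∂x - ∂P/∂y = 6*y - 3.
Integrating over R: integral_0^1 integral_0^1 (6*y - 3) dx dy = 0.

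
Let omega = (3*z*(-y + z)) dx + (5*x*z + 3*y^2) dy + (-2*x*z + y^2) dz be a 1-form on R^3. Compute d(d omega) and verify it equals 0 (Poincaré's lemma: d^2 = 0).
d(d omega) = 0

Step 1: d omega = sum_{i<j} (∂f_j/∂x_i - ∂f_i/∂x_j) dx_i ∧ dx_j:
  coeff of dx ∧ dy: 8*z
  coeff of dx ∧ dz: 3*y - 8*z
  coeff of dy ∧ dz: -5*x + 2*y
Step 2: Apply d again to each 2-form coefficient. The only possible 3-form in R^3 is dx ∧ dy ∧ dz, with coefficient
  ∂(coeff of dy∧dz)/∂x - ∂(coeff of dx∧dz)/∂y + ∂(coeff of dx∧dy)/∂z
  = ∂/∂x (-5*x + 2*y) - ∂/∂y (3*y - 8*z) + ∂/∂z (8*z).
Each of these terms simplifies to sums of mixed partials that cancel in pairs. The result is 0 (by equality of mixed partials for smooth functions — Schwarz / Clairaut).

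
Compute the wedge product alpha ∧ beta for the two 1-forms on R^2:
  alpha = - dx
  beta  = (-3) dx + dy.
alpha ∧ beta = (-1) dx ∧ dy

Distribute the wedge, using dx_i ∧ dx_j = -dx_j ∧ dx_i and dx_i ∧ dx_i = 0. For each pair (i, j) with i < j, the coefficient of dx_i ∧ dx_j in alpha ∧ beta is (alpha_i * beta_j - alpha_j * beta_i). Collecting: alpha ∧ beta = (-1) dx ∧ dy.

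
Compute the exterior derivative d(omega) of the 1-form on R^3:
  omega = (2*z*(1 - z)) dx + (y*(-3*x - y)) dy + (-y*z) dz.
d(omega) = (-3*y) dx ∧ dy + (4*z - 2) dx ∧ dz + (-z) dy ∧ dz

For a 1-form omega = sum_i f_i dx_i, the exterior derivative is
  d(omega) = sum_{i < j} (∂f_j/∂x_i - ∂f_i/∂x_j) dx_i ∧ dx_j.
  coefficient of dx ∧ dy: ∂f_2/∂x - ∂f_1/∂y = ∂(y*(-3*x - y))/∂x - ∂(2*z*(1 - z))/∂y = -3*y
  coefficient of dx ∧ dz: ∂f_3/∂x - ∂f_1/∂z = ∂(-y*z)/∂x - ∂(2*z*(1 - z))/∂z = 4*z - 2
  coefficient of dy ∧ dz: ∂f_3/∂y - ∂f_2/∂z = ∂(-y*z)/∂y - ∂(y*(-3*x - y))/∂z = -z
Assembling: d(omega) = (-3*y) dx ∧ dy + (4*z - 2) dx ∧ dz + (-z) dy ∧ dz.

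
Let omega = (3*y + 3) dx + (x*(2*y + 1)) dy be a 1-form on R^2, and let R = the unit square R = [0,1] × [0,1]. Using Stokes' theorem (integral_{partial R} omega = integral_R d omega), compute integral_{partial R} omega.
integral_(partial R) omega = -1

Stokes: integral_partial_R omega = integral_R d omega with d omega = (∂Q/∂x - ∂P/∂y) dx ∧ dy.
  ∂Q/∂x = 2*y + 1
  ∂P/∂y = 3
  integrand = ∂Q/∂x - ∂P/∂y = 2*y - 2.
Integrating over R: integral_0^1 integral_0^1 (2*y - 2) dx dy = -1.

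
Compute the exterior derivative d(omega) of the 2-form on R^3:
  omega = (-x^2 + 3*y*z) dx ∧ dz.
d(omega) = (-3*z) dx ∧ dy ∧ dz

For a 2-form omega = sum_{i<j} g_{ij} dx_i ∧ dx_j, the exterior derivative is
  d(omega) = sum_{i<j} d(g_{ij}) ∧ dx_i ∧ dx_j = sum_{i<j, k} (∂g_{ij}/∂x_k) dx_k ∧ dx_i ∧ dx_j.
Expand each term, using dx_k ∧ dx_i ∧ dx_j = sgn(permutation) dx_{(a)} ∧ dx_{(b)} ∧ dx_{(c)} with (a < b < c) sorted:
  d(-x^2 + 3*y*z) includes (∂/∂y)(-x^2 + 3*y*z) dy = (3*z) dy, which multiplied by dx ∧ dz gives (-3*z) dx ∧ dy ∧ dz
Collecting like 3-forms: d(omega) = (-3*z) dx ∧ dy ∧ dz.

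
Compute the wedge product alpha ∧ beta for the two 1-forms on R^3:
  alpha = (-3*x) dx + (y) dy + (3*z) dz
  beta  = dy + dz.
alpha ∧ beta = (-3*x) dx ∧ dy + (-3*x) dx ∧ dz + (y - 3*z) dy ∧ dz

Distribute the wedge, using dx_i ∧ dx_j = -dx_j ∧ dx_i and dx_i ∧ dx_i = 0. For each pair (i, j) with i < j, the coefficient of dx_i ∧ dx_j in alpha ∧ beta is (alpha_i * beta_j - alpha_j * beta_i). Collecting: alpha ∧ beta = (-3*x) dx ∧ dy + (-3*x) dx ∧ dz + (y - 3*z) dy ∧ dz.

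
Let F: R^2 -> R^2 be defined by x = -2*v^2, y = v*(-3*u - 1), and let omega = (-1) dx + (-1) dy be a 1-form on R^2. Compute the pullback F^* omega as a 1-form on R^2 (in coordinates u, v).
F^* omega = (3*v) du + (3*u + 4*v + 1) dv

Using F^*(f dg) = (f ∘ F) d(g ∘ F), substitute each coordinate x_i by F_i(u, v) in f_i, and replace dx_i by d F_i = (∂F_i/∂u) du + (∂F_i/∂v) dv.
  For the x component: f_1(F) = -1; d F_1 = (0) du + (-4*v) dv
  For the y component: f_2(F) = -1; d F_2 = (-3*v) du + (-3*u - 1) dv
Combining and collecting du, dv coefficients:
  coeff of du: 3*v
  coeff of dv: 3*u + 4*v + 1
F^* omega = (3*v) du + (3*u + 4*v + 1) dv.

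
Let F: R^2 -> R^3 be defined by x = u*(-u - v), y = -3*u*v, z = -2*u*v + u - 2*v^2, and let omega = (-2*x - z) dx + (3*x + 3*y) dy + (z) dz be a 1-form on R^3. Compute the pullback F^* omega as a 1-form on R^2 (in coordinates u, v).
F^* omega = (-4*u^3 - u^2*v + 2*u^2 + 32*u*v^2 - 3*u*v + u + 2*v^3 - 2*v^2) du + (7*u^3 + 36*u^2*v - u^2 + 10*u*v^2 - 4*u*v + 8*v^3) dv

Using F^*(f dg) = (f ∘ F) d(g ∘ F), substitute each coordinate x_i by F_i(u, v) in f_i, and replace dx_i by d F_i = (∂F_i/∂u) du + (∂F_i/∂v) dv.
  For the x component: f_1(F) = 2*u^2 + 4*u*v - u + 2*v^2; d F_1 = (-2*u - v) du + (-u) dv
  For the y component: f_2(F) = 3*u*(-u - 4*v); d F_2 = (-3*v) du + (-3*u) dv
  For the z component: f_3(F) = -2*u*v + u - 2*v^2; d F_3 = (1 - 2*v) du + (-2*u - 4*v) dv
Combining and collecting du, dv coefficients:
  coeff of du: -4*u^3 - u^2*v + 2*u^2 + 32*u*v^2 - 3*u*v + u + 2*v^3 - 2*v^2
  coeff of dv: 7*u^3 + 36*u^2*v - u^2 + 10*u*v^2 - 4*u*v + 8*v^3
F^* omega = (-4*u^3 - u^2*v + 2*u^2 + 32*u*v^2 - 3*u*v + u + 2*v^3 - 2*v^2) du + (7*u^3 + 36*u^2*v - u^2 + 10*u*v^2 - 4*u*v + 8*v^3) dv.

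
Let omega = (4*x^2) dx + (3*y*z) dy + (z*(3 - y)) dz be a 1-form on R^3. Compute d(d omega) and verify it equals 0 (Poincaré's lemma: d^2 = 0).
d(d omega) = 0

Step 1: d omega = sum_{i<j} (∂f_j/∂x_i - ∂f_i/∂x_j) dx_i ∧ dx_j:
  coeff of dx ∧ dy: 0
  coeff of dx ∧ dz: 0
  coeff of dy ∧ dz: -3*y - z
Step 2: Apply d again to each 2-form coefficient. The only possible 3-form in R^3 is dx ∧ dy ∧ dz, with coefficient
  ∂(coeff of dy∧dz)/∂x - ∂(coeff of dx∧dz)/∂y + ∂(coeff of dx∧dy)/∂z
  = ∂/∂x (-3*y - z) - ∂/∂y (0) + ∂/∂z (0).
Each of these terms simplifies to sums of mixed partials that cancel in pairs. The result is 0 (by equality of mixed partials for smooth functions — Schwarz / Clairaut).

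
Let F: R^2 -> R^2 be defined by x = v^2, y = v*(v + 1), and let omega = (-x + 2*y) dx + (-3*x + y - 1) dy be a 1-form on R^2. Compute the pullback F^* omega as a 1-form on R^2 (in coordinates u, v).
F^* omega = (-2*v^3 + 4*v^2 - v - 1) dv

Using F^*(f dg) = (f ∘ F) d(g ∘ F), substitute each coordinate x_i by F_i(u, v) in f_i, and replace dx_i by d F_i = (∂F_i/∂u) du + (∂F_i/∂v) dv.
  For the x component: f_1(F) = v*(v + 2); d F_1 = (0) du + (2*v) dv
  For the y component: f_2(F) = -2*v^2 + v - 1; d F_2 = (0) du + (2*v + 1) dv
Combining and collecting du, dv coefficients:
  coeff of du: 0
  coeff of dv: -2*v^3 + 4*v^2 - v - 1
F^* omega = (-2*v^3 + 4*v^2 - v - 1) dv.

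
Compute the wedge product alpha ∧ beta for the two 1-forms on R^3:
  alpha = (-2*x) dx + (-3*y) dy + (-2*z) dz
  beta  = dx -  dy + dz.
alpha ∧ beta = (2*x + 3*y) dx ∧ dy + (-2*x + 2*z) dx ∧ dz + (-3*y - 2*z) dy ∧ dz

Distribute the wedge, using dx_i ∧ dx_j = -dx_j ∧ dx_i and dx_i ∧ dx_i = 0. For each pair (i, j) with i < j, the coefficient of dx_i ∧ dx_j in alpha ∧ beta is (alpha_i * beta_j - alpha_j * beta_i). Collecting: alpha ∧ beta = (2*x + 3*y) dx ∧ dy + (-2*x + 2*z) dx ∧ dz + (-3*y - 2*z) dy ∧ dz.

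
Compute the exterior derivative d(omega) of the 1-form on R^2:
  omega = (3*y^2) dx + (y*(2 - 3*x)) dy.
d(omega) = (-9*y) dx ∧ dy

For a 1-form omega = sum_i f_i dx_i, the exterior derivative is
  d(omega) = sum_{i < j} (∂f_j/∂x_i - ∂f_i/∂x_j) dx_i ∧ dx_j.
  coefficient of dx ∧ dy: ∂f_2/∂x - ∂f_1/∂y = ∂(y*(2 - 3*x))/∂x - ∂(3*y^2)/∂y = -9*y
Assembling: d(omega) = (-9*y) dx ∧ dy.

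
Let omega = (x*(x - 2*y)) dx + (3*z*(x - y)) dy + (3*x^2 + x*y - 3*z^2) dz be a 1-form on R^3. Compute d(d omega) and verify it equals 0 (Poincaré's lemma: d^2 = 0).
d(d omega) = 0

Step 1: d omega = sum_{i<j} (∂f_j/∂x_i - ∂f_i/∂x_j) dx_i ∧ dx_j:
  coeff of dx ∧ dy: 2*x + 3*z
  coeff of dx ∧ dz: 6*x + y
  coeff of dy ∧ dz: -2*x + 3*y
Step 2: Apply d again to each 2-form coefficient. The only possible 3-form in R^3 is dx ∧ dy ∧ dz, with coefficient
  ∂(coeff of dy∧dz)/∂x - ∂(coeff of dx∧dz)/∂y + ∂(coeff of dx∧dy)/∂z
  = ∂/∂x (-2*x + 3*y) - ∂/∂y (6*x + y) + ∂/∂z (2*x + 3*z).
Each of these terms simplifies to sums of mixed partials that cancel in pairs. The result is 0 (by equality of mixed partials for smooth functions — Schwarz / Clairaut).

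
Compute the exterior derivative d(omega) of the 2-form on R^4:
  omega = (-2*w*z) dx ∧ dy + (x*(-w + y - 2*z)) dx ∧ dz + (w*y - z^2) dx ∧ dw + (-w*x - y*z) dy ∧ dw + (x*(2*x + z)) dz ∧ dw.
d(omega) = (-2*w - x) dx ∧ dy ∧ dz + (-2*w - 2*z) dx ∧ dy ∧ dw + (3*x + 3*z) dx ∧ dz ∧ dw + (y) dy ∧ dz ∧ dw

For a 2-form omega = sum_{i<j} g_{ij} dx_i ∧ dx_j, the exterior derivative is
  d(omega) = sum_{i<j} d(g_{ij}) ∧ dx_i ∧ dx_j = sum_{i<j, k} (∂g_{ij}/∂x_k) dx_k ∧ dx_i ∧ dx_j.
Expand each term, using dx_k ∧ dx_i ∧ dx_j = sgn(permutation) dx_{(a)} ∧ dx_{(b)} ∧ dx_{(c)} with (a < b < c) sorted:
  d(-2*w*z) includes (∂/∂z)(-2*w*z) dz = (-2*w) dz, which multiplied by dx ∧ dy gives (-2*w) dx ∧ dy ∧ dz
  d(-2*w*z) includes (∂/∂w)(-2*w*z) dw = (-2*z) dw, which multiplied by dx ∧ dy gives (-2*z) dx ∧ dy ∧ dw
  d(x*(-w + y - 2*z)) includes (∂/∂y)(x*(-w + y - 2*z)) dy = (x) dy, which multiplied by dx ∧ dz gives (-x) dx ∧ dy ∧ dz
  d(x*(-w + y - 2*z)) includes (∂/∂w)(x*(-w + y - 2*z)) dw = (-x) dw, which multiplied by dx ∧ dz gives (-x) dx ∧ dz ∧ dw
  d(w*y - z^2) includes (∂/∂y)(w*y - z^2) dy = (w) dy, which multiplied by dx ∧ dw gives (-w) dx ∧ dy ∧ dw
  d(w*y - z^2) includes (∂/∂z)(w*y - z^2) dz = (-2*z) dz, which multiplied by dx ∧ dw gives (2*z) dx ∧ dz ∧ dw
  d(-w*x - y*z) includes (∂/∂x)(-w*x - y*z) dx = (-w) dx, which multiplied by dy ∧ dw gives (-w) dx ∧ dy ∧ dw
  d(-w*x - y*z) includes (∂/∂z)(-w*x - y*z) dz = (-y) dz, which multiplied by dy ∧ dw gives (y) dy ∧ dz ∧ dw
  d(x*(2*x + z)) includes (∂/∂x)(x*(2*x + z)) dx = (4*x + z) dx, which multiplied by dz ∧ dw gives (4*x + z) dx ∧ dz ∧ dw
Collecting like 3-forms: d(omega) = (-2*w - x) dx ∧ dy ∧ dz + (-2*w - 2*z) dx ∧ dy ∧ dw + (3*x + 3*z) dx ∧ dz ∧ dw + (y) dy ∧ dz ∧ dw.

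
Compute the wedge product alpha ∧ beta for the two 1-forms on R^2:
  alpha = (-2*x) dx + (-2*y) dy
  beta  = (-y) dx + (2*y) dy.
alpha ∧ beta = (-2*y*(2*x + y)) dx ∧ dy

Distribute the wedge, using dx_i ∧ dx_j = -dx_j ∧ dx_i and dx_i ∧ dx_i = 0. For each pair (i, j) with i < j, the coefficient of dx_i ∧ dx_j in alpha ∧ beta is (alpha_i * beta_j - alpha_j * beta_i). Collecting: alpha ∧ beta = (-2*y*(2*x + y)) dx ∧ dy.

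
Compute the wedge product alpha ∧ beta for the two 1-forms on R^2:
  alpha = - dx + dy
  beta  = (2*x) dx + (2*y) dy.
alpha ∧ beta = (-2*x - 2*y) dx ∧ dy

Distribute the wedge, using dx_i ∧ dx_j = -dx_j ∧ dx_i and dx_i ∧ dx_i = 0. For each pair (i, j) with i < j, the coefficient of dx_i ∧ dx_j in alpha ∧ beta is (alpha_i * beta_j - alpha_j * beta_i). Collecting: alpha ∧ beta = (-2*x - 2*y) dx ∧ dy.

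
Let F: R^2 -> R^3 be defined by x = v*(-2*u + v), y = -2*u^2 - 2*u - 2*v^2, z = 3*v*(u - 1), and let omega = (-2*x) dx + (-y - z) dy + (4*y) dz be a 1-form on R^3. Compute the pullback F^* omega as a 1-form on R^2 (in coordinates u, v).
F^* omega = (-8*u^3 - 12*u^2*v - 12*u^2 - 16*u*v^2 - 30*u*v - 4*u - 20*v^3 - 4*v^2 - 6*v) du + (-24*u^3 - 16*u^2*v - 8*u*v + 24*u - 12*v^3 + 12*v^2) dv

Using F^*(f dg) = (f ∘ F) d(g ∘ F), substitute each coordinate x_i by F_i(u, v) in f_i, and replace dx_i by d F_i = (∂F_i/∂u) du + (∂F_i/∂v) dv.
  For the x component: f_1(F) = 2*v*(2*u - v); d F_1 = (-2*v) du + (-2*u + 2*v) dv
  For the y component: f_2(F) = 2*u^2 - 3*u*v + 2*u + 2*v^2 + 3*v; d F_2 = (-4*u - 2) du + (-4*v) dv
  For the z component: f_3(F) = -8*u^2 - 8*u - 8*v^2; d F_3 = (3*v) du + (3*u - 3) dv
Combining and collecting du, dv coefficients:
  coeff of du: -8*u^3 - 12*u^2*v - 12*u^2 - 16*u*v^2 - 30*u*v - 4*u - 20*v^3 - 4*v^2 - 6*v
  coeff of dv: -24*u^3 - 16*u^2*v - 8*u*v + 24*u - 12*v^3 + 12*v^2
F^* omega = (-8*u^3 - 12*u^2*v - 12*u^2 - 16*u*v^2 - 30*u*v - 4*u - 20*v^3 - 4*v^2 - 6*v) du + (-24*u^3 - 16*u^2*v - 8*u*v + 24*u - 12*v^3 + 12*v^2) dv.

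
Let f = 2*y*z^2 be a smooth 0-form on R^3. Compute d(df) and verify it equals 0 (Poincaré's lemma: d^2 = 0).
d(df) = 0

Step 1: df = sum_i (∂f/∂x_i) dx_i = (0) dx + (2*z^2) dy + (4*y*z) dz.
Step 2: Apply d again. Using the 1-form formula, the coefficient of dx ∧ dy in d(df) is ∂^2 f/∂x ∂y - ∂^2 f/∂y ∂x = (0) - (0) = 0 (equality of mixed partials for smooth f).
Similarly for dx ∧ dz and dy ∧ dz — all coefficients vanish. So d(df) = 0.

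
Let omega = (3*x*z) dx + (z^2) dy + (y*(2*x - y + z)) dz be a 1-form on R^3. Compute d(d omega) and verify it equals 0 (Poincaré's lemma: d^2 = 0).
d(d omega) = 0

Step 1: d omega = sum_{i<j} (∂f_j/∂x_i - ∂f_i/∂x_j) dx_i ∧ dx_j:
  coeff of dx ∧ dy: 0
  coeff of dx ∧ dz: -3*x + 2*y
  coeff of dy ∧ dz: 2*x - 2*y - z
Step 2: Apply d again to each 2-form coefficient. The only possible 3-form in R^3 is dx ∧ dy ∧ dz, with coefficient
  ∂(coeff of dy∧dz)/∂x - ∂(coeff of dx∧dz)/∂y + ∂(coeff of dx∧dy)/∂z
  = ∂/∂x (2*x - 2*y - z) - ∂/∂y (-3*x + 2*y) + ∂/∂z (0).
Each of these terms simplifies to sums of mixed partials that cancel in pairs. The result is 0 (by equality of mixed partials for smooth functions — Schwarz / Clairaut).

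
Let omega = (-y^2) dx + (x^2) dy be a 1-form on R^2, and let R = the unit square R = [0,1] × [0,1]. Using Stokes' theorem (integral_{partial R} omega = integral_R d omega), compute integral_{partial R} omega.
integral_(partial R) omega = 2

Stokes: integral_partial_R omega = integral_R d omega with d omega = (∂Q/∂x - ∂P/∂y) dx ∧ dy.
  ∂Q/∂x = 2*x
  ∂P/∂y = -2*y
  integrand = ∂Q/∂x - ∂P/∂y = 2*x + 2*y.
Integrating over R: integral_0^1 integral_0^1 (2*x + 2*y) dx dy = 2.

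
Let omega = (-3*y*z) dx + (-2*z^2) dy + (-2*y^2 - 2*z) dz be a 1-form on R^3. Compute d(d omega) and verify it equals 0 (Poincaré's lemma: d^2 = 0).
d(d omega) = 0

Step 1: d omega = sum_{i<j} (∂f_j/∂x_i - ∂f_i/∂x_j) dx_i ∧ dx_j:
  coeff of dx ∧ dy: 3*z
  coeff of dx ∧ dz: 3*y
  coeff of dy ∧ dz: -4*y + 4*z
Step 2: Apply d again to each 2-form coefficient. The only possible 3-form in R^3 is dx ∧ dy ∧ dz, with coefficient
  ∂(coeff of dy∧dz)/∂x - ∂(coeff of dx∧dz)/∂y + ∂(coeff of dx∧dy)/∂z
  = ∂/∂x (-4*y + 4*z) - ∂/∂y (3*y) + ∂/∂z (3*z).
Each of these terms simplifies to sums of mixed partials that cancel in pairs. The result is 0 (by equality of mixed partials for smooth functions — Schwarz / Clairaut).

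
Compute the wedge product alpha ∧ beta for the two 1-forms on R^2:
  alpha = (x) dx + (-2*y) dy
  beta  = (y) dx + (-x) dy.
alpha ∧ beta = (-x^2 + 2*y^2) dx ∧ dy

Distribute the wedge, using dx_i ∧ dx_j = -dx_j ∧ dx_i and dx_i ∧ dx_i = 0. For each pair (i, j) with i < j, the coefficient of dx_i ∧ dx_j in alpha ∧ beta is (alpha_i * beta_j - alpha_j * beta_i). Collecting: alpha ∧ beta = (-x^2 + 2*y^2) dx ∧ dy.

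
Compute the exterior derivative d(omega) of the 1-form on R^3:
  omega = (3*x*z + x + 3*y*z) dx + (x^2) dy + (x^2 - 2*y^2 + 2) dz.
d(omega) = (2*x - 3*z) dx ∧ dy + (-x - 3*y) dx ∧ dz + (-4*y) dy ∧ dz

For a 1-form omega = sum_i f_i dx_i, the exterior derivative is
  d(omega) = sum_{i < j} (∂f_j/∂x_i - ∂f_i/∂x_j) dx_i ∧ dx_j.
  coefficient of dx ∧ dy: ∂f_2/∂x - ∂f_1/∂y = ∂(x^2)/∂x - ∂(3*x*z + x + 3*y*z)/∂y = 2*x - 3*z
  coefficient of dx ∧ dz: ∂f_3/∂x - ∂f_1/∂z = ∂(x^2 - 2*y^2 + 2)/∂x - ∂(3*x*z + x + 3*y*z)/∂z = -x - 3*y
  coefficient of dy ∧ dz: ∂f_3/∂y - ∂f_2/∂z = ∂(x^2 - 2*y^2 + 2)/∂y - ∂(x^2)/∂z = -4*y
Assembling: d(omega) = (2*x - 3*z) dx ∧ dy + (-x - 3*y) dx ∧ dz + (-4*y) dy ∧ dz.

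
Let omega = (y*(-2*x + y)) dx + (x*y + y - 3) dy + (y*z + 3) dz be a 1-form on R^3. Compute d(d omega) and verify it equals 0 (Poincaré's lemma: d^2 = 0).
d(d omega) = 0

Step 1: d omega = sum_{i<j} (∂f_j/∂x_i - ∂f_i/∂x_j) dx_i ∧ dx_j:
  coeff of dx ∧ dy: 2*x - y
  coeff of dx ∧ dz: 0
  coeff of dy ∧ dz: z
Step 2: Apply d again to each 2-form coefficient. The only possible 3-form in R^3 is dx ∧ dy ∧ dz, with coefficient
  ∂(coeff of dy∧dz)/∂x - ∂(coeff of dx∧dz)/∂y + ∂(coeff of dx∧dy)/∂z
  = ∂/∂x (z) - ∂/∂y (0) + ∂/∂z (2*x - y).
Each of these terms simplifies to sums of mixed partials that cancel in pairs. The result is 0 (by equality of mixed partials for smooth functions — Schwarz / Clairaut).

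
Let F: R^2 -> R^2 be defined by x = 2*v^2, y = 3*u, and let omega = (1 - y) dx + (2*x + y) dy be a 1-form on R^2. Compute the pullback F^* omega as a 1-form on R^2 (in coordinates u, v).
F^* omega = (9*u + 12*v^2) du + (4*v*(1 - 3*u)) dv

Using F^*(f dg) = (f ∘ F) d(g ∘ F), substitute each coordinate x_i by F_i(u, v) in f_i, and replace dx_i by d F_i = (∂F_i/∂u) du + (∂F_i/∂v) dv.
  For the x component: f_1(F) = 1 - 3*u; d F_1 = (0) du + (4*v) dv
  For the y component: f_2(F) = 3*u + 4*v^2; d F_2 = (3) du + (0) dv
Combining and collecting du, dv coefficients:
  coeff of du: 9*u + 12*v^2
  coeff of dv: 4*v*(1 - 3*u)
F^* omega = (9*u + 12*v^2) du + (4*v*(1 - 3*u)) dv.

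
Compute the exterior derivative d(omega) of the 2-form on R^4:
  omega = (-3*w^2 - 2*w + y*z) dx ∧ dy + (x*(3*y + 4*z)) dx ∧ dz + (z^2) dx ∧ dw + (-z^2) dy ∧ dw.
d(omega) = (-3*x + y) dx ∧ dy ∧ dz + (-6*w - 2) dx ∧ dy ∧ dw + (-2*z) dx ∧ dz ∧ dw + (2*z) dy ∧ dz ∧ dw

For a 2-form omega = sum_{i<j} g_{ij} dx_i ∧ dx_j, the exterior derivative is
  d(omega) = sum_{i<j} d(g_{ij}) ∧ dx_i ∧ dx_j = sum_{i<j, k} (∂g_{ij}/∂x_k) dx_k ∧ dx_i ∧ dx_j.
Expand each term, using dx_k ∧ dx_i ∧ dx_j = sgn(permutation) dx_{(a)} ∧ dx_{(b)} ∧ dx_{(c)} with (a < b < c) sorted:
  d(-3*w^2 - 2*w + y*z) includes (∂/∂z)(-3*w^2 - 2*w + y*z) dz = (y) dz, which multiplied by dx ∧ dy gives (y) dx ∧ dy ∧ dz
  d(-3*w^2 - 2*w + y*z) includes (∂/∂w)(-3*w^2 - 2*w + y*z) dw = (-6*w - 2) dw, which multiplied by dx ∧ dy gives (-6*w - 2) dx ∧ dy ∧ dw
  d(x*(3*y + 4*z)) includes (∂/∂y)(x*(3*y + 4*z)) dy = (3*x) dy, which multiplied by dx ∧ dz gives (-3*x) dx ∧ dy ∧ dz
  d(z^2) includes (∂/∂z)(z^2) dz = (2*z) dz, which multiplied by dx ∧ dw gives (-2*z) dx ∧ dz ∧ dw
  d(-z^2) includes (∂/∂z)(-z^2) dz = (-2*z) dz, which multiplied by dy ∧ dw gives (2*z) dy ∧ dz ∧ dw
Collecting like 3-forms: d(omega) = (-3*x + y) dx ∧ dy ∧ dz + (-6*w - 2) dx ∧ dy ∧ dw + (-2*z) dx ∧ dz ∧ dw + (2*z) dy ∧ dz ∧ dw.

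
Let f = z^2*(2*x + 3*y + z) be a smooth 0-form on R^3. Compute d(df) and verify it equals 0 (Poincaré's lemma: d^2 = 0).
d(df) = 0

Step 1: df = sum_i (∂f/∂x_i) dx_i = (2*z^2) dx + (3*z^2) dy + (z*(4*x + 6*y + 3*z)) dz.
Step 2: Apply d again. Using the 1-form formula, the coefficient of dx ∧ dy in d(df) is ∂^2 f/∂x ∂y - ∂^2 f/∂y ∂x = (0) - (0) = 0 (equality of mixed partials for smooth f).
Similarly for dx ∧ dz and dy ∧ dz — all coefficients vanish. So d(df) = 0.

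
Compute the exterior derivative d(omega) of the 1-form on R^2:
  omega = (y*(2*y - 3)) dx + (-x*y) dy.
d(omega) = (3 - 5*y) dx ∧ dy

For a 1-form omega = sum_i f_i dx_i, the exterior derivative is
  d(omega) = sum_{i < j} (∂f_j/∂x_i - ∂f_i/∂x_j) dx_i ∧ dx_j.
  coefficient of dx ∧ dy: ∂f_2/∂x - ∂f_1/∂y = ∂(-x*y)/∂x - ∂(y*(2*y - 3))/∂y = 3 - 5*y
Assembling: d(omega) = (3 - 5*y) dx ∧ dy.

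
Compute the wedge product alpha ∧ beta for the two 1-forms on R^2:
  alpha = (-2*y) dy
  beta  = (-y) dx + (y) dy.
alpha ∧ beta = (-2*y^2) dx ∧ dy

Distribute the wedge, using dx_i ∧ dx_j = -dx_j ∧ dx_i and dx_i ∧ dx_i = 0. For each pair (i, j) with i < j, the coefficient of dx_i ∧ dx_j in alpha ∧ beta is (alpha_i * beta_j - alpha_j * beta_i). Collecting: alpha ∧ beta = (-2*y^2) dx ∧ dy.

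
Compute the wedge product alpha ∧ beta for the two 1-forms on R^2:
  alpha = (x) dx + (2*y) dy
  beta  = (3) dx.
alpha ∧ beta = (-6*y) dx ∧ dy

Distribute the wedge, using dx_i ∧ dx_j = -dx_j ∧ dx_i and dx_i ∧ dx_i = 0. For each pair (i, j) with i < j, the coefficient of dx_i ∧ dx_j in alpha ∧ beta is (alpha_i * beta_j - alpha_j * beta_i). Collecting: alpha ∧ beta = (-6*y) dx ∧ dy.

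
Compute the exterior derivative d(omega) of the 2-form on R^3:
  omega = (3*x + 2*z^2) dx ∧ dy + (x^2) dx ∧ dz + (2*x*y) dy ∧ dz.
d(omega) = (2*y + 4*z) dx ∧ dy ∧ dz

For a 2-form omega = sum_{i<j} g_{ij} dx_i ∧ dx_j, the exterior derivative is
  d(omega) = sum_{i<j} d(g_{ij}) ∧ dx_i ∧ dx_j = sum_{i<j, k} (∂g_{ij}/∂x_k) dx_k ∧ dx_i ∧ dx_j.
Expand each term, using dx_k ∧ dx_i ∧ dx_j = sgn(permutation) dx_{(a)} ∧ dx_{(b)} ∧ dx_{(c)} with (a < b < c) sorted:
  d(3*x + 2*z^2) includes (∂/∂z)(3*x + 2*z^2) dz = (4*z) dz, which multiplied by dx ∧ dy gives (4*z) dx ∧ dy ∧ dz
  d(2*x*y) includes (∂/∂x)(2*x*y) dx = (2*y) dx, which multiplied by dy ∧ dz gives (2*y) dx ∧ dy ∧ dz
Collecting like 3-forms: d(omega) = (2*y + 4*z) dx ∧ dy ∧ dz.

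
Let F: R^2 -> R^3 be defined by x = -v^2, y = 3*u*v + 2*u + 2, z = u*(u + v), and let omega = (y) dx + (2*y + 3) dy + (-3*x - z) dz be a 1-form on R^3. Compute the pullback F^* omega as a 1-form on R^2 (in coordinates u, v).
F^* omega = (-2*u^3 - 3*u^2*v + 23*u*v^2 + 24*u*v + 8*u + 3*v^3 + 21*v + 14) du + (-u^3 + 17*u^2*v + 12*u^2 - 3*u*v^2 - 4*u*v + 21*u - 4*v) dv

Using F^*(f dg) = (f ∘ F) d(g ∘ F), substitute each coordinate x_i by F_i(u, v) in f_i, and replace dx_i by d F_i = (∂F_i/∂u) du + (∂F_i/∂v) dv.
  For the x component: f_1(F) = 3*u*v + 2*u + 2; d F_1 = (0) du + (-2*v) dv
  For the y component: f_2(F) = 6*u*v + 4*u + 7; d F_2 = (3*v + 2) du + (3*u) dv
  For the z component: f_3(F) = -u^2 - u*v + 3*v^2; d F_3 = (2*u + v) du + (u) dv
Combining and collecting du, dv coefficients:
  coeff of du: -2*u^3 - 3*u^2*v + 23*u*v^2 + 24*u*v + 8*u + 3*v^3 + 21*v + 14
  coeff of dv: -u^3 + 17*u^2*v + 12*u^2 - 3*u*v^2 - 4*u*v + 21*u - 4*v
F^* omega = (-2*u^3 - 3*u^2*v + 23*u*v^2 + 24*u*v + 8*u + 3*v^3 + 21*v + 14) du + (-u^3 + 17*u^2*v + 12*u^2 - 3*u*v^2 - 4*u*v + 21*u - 4*v) dv.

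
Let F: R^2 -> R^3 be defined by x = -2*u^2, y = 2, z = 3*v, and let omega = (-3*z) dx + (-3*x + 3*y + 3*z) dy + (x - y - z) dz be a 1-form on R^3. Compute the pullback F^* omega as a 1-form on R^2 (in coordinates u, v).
F^* omega = (36*u*v) du + (-6*u^2 - 9*v - 6) dv

Using F^*(f dg) = (f ∘ F) d(g ∘ F), substitute each coordinate x_i by F_i(u, v) in f_i, and replace dx_i by d F_i = (∂F_i/∂u) du + (∂F_i/∂v) dv.
  For the x component: f_1(F) = -9*v; d F_1 = (-4*u) du + (0) dv
  For the y component: f_2(F) = 6*u^2 + 9*v + 6; d F_2 = (0) du + (0) dv
  For the z component: f_3(F) = -2*u^2 - 3*v - 2; d F_3 = (0) du + (3) dv
Combining and collecting du, dv coefficients:
  coeff of du: 36*u*v
  coeff of dv: -6*u^2 - 9*v - 6
F^* omega = (36*u*v) du + (-6*u^2 - 9*v - 6) dv.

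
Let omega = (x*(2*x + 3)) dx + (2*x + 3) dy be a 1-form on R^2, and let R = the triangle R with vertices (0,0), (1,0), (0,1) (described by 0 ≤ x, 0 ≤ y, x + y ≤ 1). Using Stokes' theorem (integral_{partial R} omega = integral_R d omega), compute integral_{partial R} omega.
integral_(partial R) omega = 1

Stokes: integral_partial_R omega = integral_R d omega with d omega = (∂Q/∂x - ∂P/∂y) dx ∧ dy.
  ∂Q/∂x = 2
  ∂P/∂y = 0
  integrand = ∂Q/∂x - ∂P/∂y = 2.
Integrating over R: integral_0^1 integral_0^{1-x} (2) dy dx = 1.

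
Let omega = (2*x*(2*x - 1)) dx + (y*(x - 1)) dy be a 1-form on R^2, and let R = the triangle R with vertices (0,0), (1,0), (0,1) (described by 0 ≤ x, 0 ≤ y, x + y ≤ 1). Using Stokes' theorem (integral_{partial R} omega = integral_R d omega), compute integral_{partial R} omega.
integral_(partial R) omega = 1/6

Stokes: integral_partial_R omega = integral_R d omega with d omega = (∂Q/∂x - ∂P/∂y) dx ∧ dy.
  ∂Q/∂x = y
  ∂P/∂y = 0
  integrand = ∂Q/∂x - ∂P/∂y = y.
Integrating over R: integral_0^1 integral_0^{1-x} (y) dy dx = 1/6.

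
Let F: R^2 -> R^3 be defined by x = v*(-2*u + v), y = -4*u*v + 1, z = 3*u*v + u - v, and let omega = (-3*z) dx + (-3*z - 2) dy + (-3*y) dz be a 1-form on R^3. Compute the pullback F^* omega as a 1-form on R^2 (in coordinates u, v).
F^* omega = (90*u*v^2 + 30*u*v - 18*v^2 - v - 3) du + (90*u^2*v + 18*u^2 - 18*u*v^2 - 36*u*v - u + 6*v^2 + 3) dv

Using F^*(f dg) = (f ∘ F) d(g ∘ F), substitute each coordinate x_i by F_i(u, v) in f_i, and replace dx_i by d F_i = (∂F_i/∂u) du + (∂F_i/∂v) dv.
  For the x component: f_1(F) = -9*u*v - 3*u + 3*v; d F_1 = (-2*v) du + (-2*u + 2*v) dv
  For the y component: f_2(F) = -9*u*v - 3*u + 3*v - 2; d F_2 = (-4*v) du + (-4*u) dv
  For the z component: f_3(F) = 12*u*v - 3; d F_3 = (3*v + 1) du + (3*u - 1) dv
Combining and collecting du, dv coefficients:
  coeff of du: 90*u*v^2 + 30*u*v - 18*v^2 - v - 3
  coeff of dv: 90*u^2*v + 18*u^2 - 18*u*v^2 - 36*u*v - u + 6*v^2 + 3
F^* omega = (90*u*v^2 + 30*u*v - 18*v^2 - v - 3) du + (90*u^2*v + 18*u^2 - 18*u*v^2 - 36*u*v - u + 6*v^2 + 3) dv.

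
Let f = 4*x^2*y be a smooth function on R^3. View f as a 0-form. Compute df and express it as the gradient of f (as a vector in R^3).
df = (8*x*y) dx + (4*x^2) dy + (0) dz; grad f = (8*x*y, 4*x^2, 0)

For a 0-form f, d f = (∂f/∂x) dx + (∂f/∂y) dy + (∂f/∂z) dz. The components of the vector representation are exactly the entries of grad f in Cartesian coordinates:
  ∂f/∂x = 8*x*y
  ∂f/∂y = 4*x^2
  ∂f/∂z = 0.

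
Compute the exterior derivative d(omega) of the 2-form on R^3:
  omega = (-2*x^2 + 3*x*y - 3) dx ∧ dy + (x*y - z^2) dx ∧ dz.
d(omega) = (-x) dx ∧ dy ∧ dz

For a 2-form omega = sum_{i<j} g_{ij} dx_i ∧ dx_j, the exterior derivative is
  d(omega) = sum_{i<j} d(g_{ij}) ∧ dx_i ∧ dx_j = sum_{i<j, k} (∂g_{ij}/∂x_k) dx_k ∧ dx_i ∧ dx_j.
Expand each term, using dx_k ∧ dx_i ∧ dx_j = sgn(permutation) dx_{(a)} ∧ dx_{(b)} ∧ dx_{(c)} with (a < b < c) sorted:
  d(x*y - z^2) includes (∂/∂y)(x*y - z^2) dy = (x) dy, which multiplied by dx ∧ dz gives (-x) dx ∧ dy ∧ dz
Collecting like 3-forms: d(omega) = (-x) dx ∧ dy ∧ dz.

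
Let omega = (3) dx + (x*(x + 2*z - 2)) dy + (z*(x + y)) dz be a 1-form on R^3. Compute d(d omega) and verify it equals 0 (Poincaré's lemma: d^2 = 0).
d(d omega) = 0

Step 1: d omega = sum_{i<j} (∂f_j/∂x_i - ∂f_i/∂x_j) dx_i ∧ dx_j:
  coeff of dx ∧ dy: 2*x + 2*z - 2
  coeff of dx ∧ dz: z
  coeff of dy ∧ dz: -2*x + z
Step 2: Apply d again to each 2-form coefficient. The only possible 3-form in R^3 is dx ∧ dy ∧ dz, with coefficient
  ∂(coeff of dy∧dz)/∂x - ∂(coeff of dx∧dz)/∂y + ∂(coeff of dx∧dy)/∂z
  = ∂/∂x (-2*x + z) - ∂/∂y (z) + ∂/∂z (2*x + 2*z - 2).
Each of these terms simplifies to sums of mixed partials that cancel in pairs. The result is 0 (by equality of mixed partials for smooth functions — Schwarz / Clairaut).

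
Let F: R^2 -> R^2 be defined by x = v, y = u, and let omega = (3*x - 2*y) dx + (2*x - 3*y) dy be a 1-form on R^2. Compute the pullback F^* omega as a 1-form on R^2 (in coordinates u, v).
F^* omega = (-3*u + 2*v) du + (-2*u + 3*v) dv

Using F^*(f dg) = (f ∘ F) d(g ∘ F), substitute each coordinate x_i by F_i(u, v) in f_i, and replace dx_i by d F_i = (∂F_i/∂u) du + (∂F_i/∂v) dv.
  For the x component: f_1(F) = -2*u + 3*v; d F_1 = (0) du + (1) dv
  For the y component: f_2(F) = -3*u + 2*v; d F_2 = (1) du + (0) dv
Combining and collecting du, dv coefficients:
  coeff of du: -3*u + 2*v
  coeff of dv: -2*u + 3*v
F^* omega = (-3*u + 2*v) du + (-2*u + 3*v) dv.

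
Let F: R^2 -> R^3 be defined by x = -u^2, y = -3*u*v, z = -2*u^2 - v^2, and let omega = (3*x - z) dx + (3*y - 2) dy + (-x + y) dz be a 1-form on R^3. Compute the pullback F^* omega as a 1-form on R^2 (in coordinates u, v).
F^* omega = (-2*u^3 + 12*u^2*v + 25*u*v^2 + 6*v) du + (u*(25*u*v + 6*v^2 + 6)) dv

Using F^*(f dg) = (f ∘ F) d(g ∘ F), substitute each coordinate x_i by F_i(u, v) in f_i, and replace dx_i by d F_i = (∂F_i/∂u) du + (∂F_i/∂v) dv.
  For the x component: f_1(F) = -u^2 + v^2; d F_1 = (-2*u) du + (0) dv
  For the y component: f_2(F) = -9*u*v - 2; d F_2 = (-3*v) du + (-3*u) dv
  For the z component: f_3(F) = u*(u - 3*v); d F_3 = (-4*u) du + (-2*v) dv
Combining and collecting du, dv coefficients:
  coeff of du: -2*u^3 + 12*u^2*v + 25*u*v^2 + 6*v
  coeff of dv: u*(25*u*v + 6*v^2 + 6)
F^* omega = (-2*u^3 + 12*u^2*v + 25*u*v^2 + 6*v) du + (u*(25*u*v + 6*v^2 + 6)) dv.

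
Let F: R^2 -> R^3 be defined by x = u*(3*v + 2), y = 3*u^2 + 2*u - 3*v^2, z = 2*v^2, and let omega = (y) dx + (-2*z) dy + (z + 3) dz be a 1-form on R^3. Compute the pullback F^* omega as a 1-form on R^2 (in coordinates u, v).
F^* omega = (9*u^2*v + 6*u^2 - 24*u*v^2 + 6*u*v + 4*u - 9*v^3 - 14*v^2) du + (9*u^3 + 6*u^2 - 9*u*v^2 + 32*v^3 + 12*v) dv

Using F^*(f dg) = (f ∘ F) d(g ∘ F), substitute each coordinate x_i by F_i(u, v) in f_i, and replace dx_i by d F_i = (∂F_i/∂u) du + (∂F_i/∂v) dv.
  For the x component: f_1(F) = 3*u^2 + 2*u - 3*v^2; d F_1 = (3*v + 2) du + (3*u) dv
  For the y component: f_2(F) = -4*v^2; d F_2 = (6*u + 2) du + (-6*v) dv
  For the z component: f_3(F) = 2*v^2 + 3; d F_3 = (0) du + (4*v) dv
Combining and collecting du, dv coefficients:
  coeff of du: 9*u^2*v + 6*u^2 - 24*u*v^2 + 6*u*v + 4*u - 9*v^3 - 14*v^2
  coeff of dv: 9*u^3 + 6*u^2 - 9*u*v^2 + 32*v^3 + 12*v
F^* omega = (9*u^2*v + 6*u^2 - 24*u*v^2 + 6*u*v + 4*u - 9*v^3 - 14*v^2) du + (9*u^3 + 6*u^2 - 9*u*v^2 + 32*v^3 + 12*v) dv.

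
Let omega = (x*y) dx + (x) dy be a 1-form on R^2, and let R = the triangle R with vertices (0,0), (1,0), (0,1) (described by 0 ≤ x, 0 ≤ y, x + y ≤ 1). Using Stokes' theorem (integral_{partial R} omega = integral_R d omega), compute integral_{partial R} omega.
integral_(partial R) omega = 1/3

Stokes: integral_partial_R omega = integral_R d omega with d omega = (∂Q/∂x - ∂P/∂y) dx ∧ dy.
  ∂Q/∂x = 1
  ∂P/∂y = x
  integrand = ∂Q/∂x - ∂P/∂y = 1 - x.
Integrating over R: integral_0^1 integral_0^{1-x} (1 - x) dy dx = 1/3.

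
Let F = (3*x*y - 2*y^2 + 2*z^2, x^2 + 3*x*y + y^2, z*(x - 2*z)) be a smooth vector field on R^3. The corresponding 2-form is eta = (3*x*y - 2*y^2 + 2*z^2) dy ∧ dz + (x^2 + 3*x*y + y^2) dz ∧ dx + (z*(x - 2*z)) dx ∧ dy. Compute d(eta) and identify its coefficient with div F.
d(eta) = (4*x + 5*y - 4*z) dx ∧ dy ∧ dz; div F = 4*x + 5*y - 4*z

For a 2-form in R^3 of the form above, applying d gives a 3-form with coefficient ∂P/∂x + ∂Q/∂y + ∂R/∂z:
  ∂P/∂x = 3*y
  ∂Q/∂y = 3*x + 2*y
  ∂R/∂z = x - 4*z
Sum = 4*x + 5*y - 4*z, which is exactly div F.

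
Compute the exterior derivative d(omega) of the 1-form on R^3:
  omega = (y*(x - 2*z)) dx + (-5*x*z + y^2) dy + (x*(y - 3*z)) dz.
d(omega) = (-x - 3*z) dx ∧ dy + (3*y - 3*z) dx ∧ dz + (6*x) dy ∧ dz

For a 1-form omega = sum_i f_i dx_i, the exterior derivative is
  d(omega) = sum_{i < j} (∂f_j/∂x_i - ∂f_i/∂x_j) dx_i ∧ dx_j.
  coefficient of dx ∧ dy: ∂f_2/∂x - ∂f_1/∂y = ∂(-5*x*z + y^2)/∂x - ∂(y*(x - 2*z))/∂y = -x - 3*z
  coefficient of dx ∧ dz: ∂f_3/∂x - ∂f_1/∂z = ∂(x*(y - 3*z))/∂x - ∂(y*(x - 2*z))/∂z = 3*y - 3*z
  coefficient of dy ∧ dz: ∂f_3/∂y - ∂f_2/∂z = ∂(x*(y - 3*z))/∂y - ∂(-5*x*z + y^2)/∂z = 6*x
Assembling: d(omega) = (-x - 3*z) dx ∧ dy + (3*y - 3*z) dx ∧ dz + (6*x) dy ∧ dz.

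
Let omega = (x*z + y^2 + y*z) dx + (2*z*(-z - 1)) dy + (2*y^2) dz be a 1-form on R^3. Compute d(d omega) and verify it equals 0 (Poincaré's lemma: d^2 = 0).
d(d omega) = 0

Step 1: d omega = sum_{i<j} (∂f_j/∂x_i - ∂f_i/∂x_j) dx_i ∧ dx_j:
  coeff of dx ∧ dy: -2*y - z
  coeff of dx ∧ dz: -x - y
  coeff of dy ∧ dz: 4*y + 4*z + 2
Step 2: Apply d again to each 2-form coefficient. The only possible 3-form in R^3 is dx ∧ dy ∧ dz, with coefficient
  ∂(coeff of dy∧dz)/∂x - ∂(coeff of dx∧dz)/∂y + ∂(coeff of dx∧dy)/∂z
  = ∂/∂x (4*y + 4*z + 2) - ∂/∂y (-x - y) + ∂/∂z (-2*y - z).
Each of these terms simplifies to sums of mixed partials that cancel in pairs. The result is 0 (by equality of mixed partials for smooth functions — Schwarz / Clairaut).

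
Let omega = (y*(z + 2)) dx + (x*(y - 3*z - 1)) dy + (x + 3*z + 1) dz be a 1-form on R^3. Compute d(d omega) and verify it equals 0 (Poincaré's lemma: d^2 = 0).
d(d omega) = 0

Step 1: d omega = sum_{i<j} (∂f_j/∂x_i - ∂f_i/∂x_j) dx_i ∧ dx_j:
  coeff of dx ∧ dy: y - 4*z - 3
  coeff of dx ∧ dz: 1 - y
  coeff of dy ∧ dz: 3*x
Step 2: Apply d again to each 2-form coefficient. The only possible 3-form in R^3 is dx ∧ dy ∧ dz, with coefficient
  ∂(coeff of dy∧dz)/∂x - ∂(coeff of dx∧dz)/∂y + ∂(coeff of dx∧dy)/∂z
  = ∂/∂x (3*x) - ∂/∂y (1 - y) + ∂/∂z (y - 4*z - 3).
Each of these terms simplifies to sums of mixed partials that cancel in pairs. The result is 0 (by equality of mixed partials for smooth functions — Schwarz / Clairaut).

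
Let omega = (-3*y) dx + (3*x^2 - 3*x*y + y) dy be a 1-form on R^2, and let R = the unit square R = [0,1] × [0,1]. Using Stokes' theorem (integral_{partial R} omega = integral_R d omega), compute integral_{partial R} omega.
integral_(partial R) omega = 9/2

Stokes: integral_partial_R omega = integral_R d omega with d omega = (∂Q/∂x - ∂P/∂y) dx ∧ dy.
  ∂Q/∂x = 6*x - 3*y
  ∂P/∂y = -3
  integrand = ∂Q/∂x - ∂P/∂y = 6*x - 3*y + 3.
Integrating over R: integral_0^1 integral_0^1 (6*x - 3*y + 3) dx dy = 9/2.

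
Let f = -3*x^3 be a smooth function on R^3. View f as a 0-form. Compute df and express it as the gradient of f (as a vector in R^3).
df = (-9*x^2) dx + (0) dy + (0) dz; grad f = (-9*x^2, 0, 0)

For a 0-form f, d f = (∂f/∂x) dx + (∂f/∂y) dy + (∂f/∂z) dz. The components of the vector representation are exactly the entries of grad f in Cartesian coordinates:
  ∂f/∂x = -9*x^2
  ∂f/∂y = 0
  ∂f/∂z = 0.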